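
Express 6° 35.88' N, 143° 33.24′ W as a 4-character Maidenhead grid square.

Shift to the Maidenhead origin (180°W, 90°S): lon 36.45, lat 96.60.
Field: lon ⌊36.45/20⌋ = 1 → B; lat ⌊96.60/10⌋ = 9 → J.
Square: lon ⌊16.45/2⌋ = 8; lat ⌊6.60/1⌋ = 6.

BJ86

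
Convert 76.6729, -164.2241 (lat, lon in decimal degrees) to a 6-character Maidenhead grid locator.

Offset from 180°W / 90°S: lon 15.7759°, lat 166.6729°.
Field: 15.7759/20 → 0 → A, 166.6729/10 → 16 → Q; chars AQ.
Square: 15.7759/2 → 7, 6.6729/1 → 6; chars 76.
Subsquare: 1.7759/0.0833333 → 21 → v, 0.6729/0.0416667 → 16 → q; chars vq.

AQ76vq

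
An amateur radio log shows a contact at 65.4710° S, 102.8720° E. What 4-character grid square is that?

OC14

Add 180° to longitude and 90° to latitude: 282.87, 24.53.
Field: lon ⌊282.87/20⌋ = 14 → O; lat ⌊24.53/10⌋ = 2 → C.
Square: lon ⌊2.87/2⌋ = 1; lat ⌊4.53/1⌋ = 4.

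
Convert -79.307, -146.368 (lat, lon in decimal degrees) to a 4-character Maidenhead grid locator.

BB60

Offset from 180°W / 90°S: lon 33.63°, lat 10.69°.
Field: 33.63/20 → 1 → B, 10.69/10 → 1 → B; chars BB.
Square: 13.63/2 → 6, 0.69/1 → 0; chars 60.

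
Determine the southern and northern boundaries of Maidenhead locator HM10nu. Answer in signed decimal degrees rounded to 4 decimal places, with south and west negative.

Field H=7, M=12: +7·20° lon, +12·10° lat → SW at lon -40°, lat 30°.
Square 1, 0: +1·2° lon, +0·1° lat → SW at lon -38°, lat 30°.
Subsquare n=13, u=20: +13·0.0833333° lon, +20·0.0416667° lat → SW at lon -36.9167°, lat 30.8333°.
Cell spans 0.0833333° lon × 0.0416667° lat.
south 30.8333, north 30.8750.

30.8333, 30.8750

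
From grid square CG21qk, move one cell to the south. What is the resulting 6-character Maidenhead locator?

CG21qj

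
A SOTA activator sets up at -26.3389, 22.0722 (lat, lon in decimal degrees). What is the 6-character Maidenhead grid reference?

KG13ap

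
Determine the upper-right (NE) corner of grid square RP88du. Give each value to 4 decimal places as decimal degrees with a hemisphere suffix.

Field R=17, P=15: +17·20° lon, +15·10° lat → SW at lon 160°, lat 60°.
Square 8, 8: +8·2° lon, +8·1° lat → SW at lon 176°, lat 68°.
Subsquare d=3, u=20: +3·0.0833333° lon, +20·0.0416667° lat → SW at lon 176.25°, lat 68.8333°.
Cell spans 0.0833333° lon × 0.0416667° lat. NE corner is SW corner plus one full cell.
latitude 68.8750° N, longitude 176.3333° E.

68.8750° N, 176.3333° E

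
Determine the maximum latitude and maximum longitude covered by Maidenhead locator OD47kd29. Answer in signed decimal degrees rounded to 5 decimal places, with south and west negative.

Field O=14, D=3: +14·20° lon, +3·10° lat → SW at lon 100°, lat -60°.
Square 4, 7: +4·2° lon, +7·1° lat → SW at lon 108°, lat -53°.
Subsquare k=10, d=3: +10·0.0833333° lon, +3·0.0416667° lat → SW at lon 108.833°, lat -52.875°.
Extended square 2, 9: +2·0.00833333° lon, +9·0.00416667° lat → SW at lon 108.85°, lat -52.8375°.
Cell spans 0.00833333° lon × 0.00416667° lat. NE corner is SW corner plus one full cell.
latitude -52.83333, longitude 108.85833.

-52.83333, 108.85833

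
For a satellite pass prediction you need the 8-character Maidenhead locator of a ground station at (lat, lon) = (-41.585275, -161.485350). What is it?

AE98gj19

Offset from 180°W / 90°S: lon 18.51465°, lat 48.41472°.
Field: lon ⌊18.51465/20⌋ = 0 → A; lat ⌊48.41472/10⌋ = 4 → E.
Square: lon ⌊18.51465/2⌋ = 9; lat ⌊8.41472/1⌋ = 8.
Subsquare: lon ⌊0.51465/0.0833333⌋ = 6 → g; lat ⌊0.41472/0.0416667⌋ = 9 → j.
Extended square: lon ⌊0.01465/0.00833333⌋ = 1; lat ⌊0.03972/0.00416667⌋ = 9.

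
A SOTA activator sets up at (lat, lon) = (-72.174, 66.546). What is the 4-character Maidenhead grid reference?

MB37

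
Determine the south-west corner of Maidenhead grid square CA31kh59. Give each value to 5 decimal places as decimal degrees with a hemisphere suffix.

Field C=2, A=0: +2·20° lon, +0·10° lat → SW at lon -140°, lat -90°.
Square 3, 1: +3·2° lon, +1·1° lat → SW at lon -134°, lat -89°.
Subsquare k=10, h=7: +10·0.0833333° lon, +7·0.0416667° lat → SW at lon -133.167°, lat -88.7083°.
Extended square 5, 9: +5·0.00833333° lon, +9·0.00416667° lat → SW at lon -133.125°, lat -88.6708°.
latitude 88.67083° S, longitude 133.12500° W.

88.67083° S, 133.12500° W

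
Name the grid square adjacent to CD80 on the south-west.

CC79

Longitude square 8; −1 → 7.
Latitude square 0; −1 → -1, wraps to 9, carry into field.
Latitude field D = 3; −1 → 2 = C.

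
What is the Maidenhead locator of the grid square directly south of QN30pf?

QN30pe

Latitude subsquare f = 5; −1 → 4 = e.
The longitude characters are unchanged.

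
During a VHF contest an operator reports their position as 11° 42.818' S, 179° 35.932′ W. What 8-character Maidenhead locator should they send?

Offset from 180°W / 90°S: lon 0.40113°, lat 78.28637°.
Field: 0.40113/20 → 0 → A, 78.28637/10 → 7 → H; chars AH.
Square: 0.40113/2 → 0, 8.28637/1 → 8; chars 08.
Subsquare: 0.40113/0.0833333 → 4 → e, 0.28637/0.0416667 → 6 → g; chars eg.
Extended square: 0.06780/0.00833333 → 8, 0.03637/0.00416667 → 8; chars 88.

AH08eg88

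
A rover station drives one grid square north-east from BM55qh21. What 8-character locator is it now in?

Longitude extended square 2; +1 → 3.
Latitude extended square 1; +1 → 2.

BM55qh32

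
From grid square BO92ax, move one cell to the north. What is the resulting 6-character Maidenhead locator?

Latitude subsquare x = 23; +1 → 24, wraps to 0 = a, carry into square.
Latitude square 2; +1 → 3.
The longitude characters are unchanged.

BO93aa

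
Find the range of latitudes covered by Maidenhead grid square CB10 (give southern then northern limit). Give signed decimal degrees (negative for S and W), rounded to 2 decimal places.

Field C=2, B=1: +2·20° lon, +1·10° lat → SW at lon -140°, lat -80°.
Square 1, 0: +1·2° lon, +0·1° lat → SW at lon -138°, lat -80°.
Cell spans 2° lon × 1° lat.
south -80.00, north -79.00.

-80.00, -79.00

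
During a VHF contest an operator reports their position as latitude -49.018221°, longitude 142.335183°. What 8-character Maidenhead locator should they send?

Add 180° to longitude and 90° to latitude: 322.33518, 40.98178.
Field: lon ⌊322.33518/20⌋ = 16 → Q; lat ⌊40.98178/10⌋ = 4 → E.
Square: lon ⌊2.33518/2⌋ = 1; lat ⌊0.98178/1⌋ = 0.
Subsquare: lon ⌊0.33518/0.0833333⌋ = 4 → e; lat ⌊0.98178/0.0416667⌋ = 23 → x.
Extended square: lon ⌊0.00185/0.00833333⌋ = 0; lat ⌊0.02345/0.00416667⌋ = 5.

QE10ex05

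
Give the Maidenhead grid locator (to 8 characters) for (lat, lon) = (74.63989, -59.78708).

GQ04cp53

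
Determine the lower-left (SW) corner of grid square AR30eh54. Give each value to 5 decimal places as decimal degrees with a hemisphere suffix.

80.30833° N, 173.62500° W

Field A=0, R=17: +0·20° lon, +17·10° lat → SW at lon -180°, lat 80°.
Square 3, 0: +3·2° lon, +0·1° lat → SW at lon -174°, lat 80°.
Subsquare e=4, h=7: +4·0.0833333° lon, +7·0.0416667° lat → SW at lon -173.667°, lat 80.2917°.
Extended square 5, 4: +5·0.00833333° lon, +4·0.00416667° lat → SW at lon -173.625°, lat 80.3083°.
latitude 80.30833° N, longitude 173.62500° W.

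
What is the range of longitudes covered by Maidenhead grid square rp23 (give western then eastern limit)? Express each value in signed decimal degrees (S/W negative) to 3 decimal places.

164.000, 166.000

Field R=17, P=15: +17·20° lon, +15·10° lat → SW at lon 160°, lat 60°.
Square 2, 3: +2·2° lon, +3·1° lat → SW at lon 164°, lat 63°.
Cell spans 2° lon × 1° lat.
west 164.000, east 166.000.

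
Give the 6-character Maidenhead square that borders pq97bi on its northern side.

PQ97bj

Latitude subsquare i = 8; +1 → 9 = j.
The longitude characters are unchanged.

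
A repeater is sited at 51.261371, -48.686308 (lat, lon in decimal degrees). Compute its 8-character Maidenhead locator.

Offset from 180°W / 90°S: lon 131.31369°, lat 141.26137°.
Field (20°×10°, letters A–R): 131.31369/20 → 6 → G, 141.26137/10 → 14 → O; chars GO.
Square (2°×1°, digits 0–9): 11.31369/2 → 5, 1.26137/1 → 1; chars 51.
Subsquare (5′×2.5′, letters a–x): 1.31369/0.0833333 → 15 → p, 0.26137/0.0416667 → 6 → g; chars pg.
Extended square (30″×15″, digits 0–9): 0.06369/0.00833333 → 7, 0.01137/0.00416667 → 2; chars 72.

GO51pg72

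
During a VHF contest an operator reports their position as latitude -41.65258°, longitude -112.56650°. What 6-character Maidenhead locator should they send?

DE38ri

Offset from 180°W / 90°S: lon 67.4335°, lat 48.3474°.
Field (20°×10°, letters A–R): 67.4335/20 → 3 → D, 48.3474/10 → 4 → E; chars DE.
Square (2°×1°, digits 0–9): 7.4335/2 → 3, 8.3474/1 → 8; chars 38.
Subsquare (5′×2.5′, letters a–x): 1.4335/0.0833333 → 17 → r, 0.3474/0.0416667 → 8 → i; chars ri.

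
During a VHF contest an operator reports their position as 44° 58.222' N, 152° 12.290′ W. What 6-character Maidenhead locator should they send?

Offset from 180°W / 90°S: lon 27.7952°, lat 134.9704°.
Field: 27.7952/20 → 1 → B, 134.9704/10 → 13 → N; chars BN.
Square: 7.7952/2 → 3, 4.9704/1 → 4; chars 34.
Subsquare: 1.7952/0.0833333 → 21 → v, 0.9704/0.0416667 → 23 → x; chars vx.

BN34vx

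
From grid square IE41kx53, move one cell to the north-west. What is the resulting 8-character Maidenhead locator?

IE41kx44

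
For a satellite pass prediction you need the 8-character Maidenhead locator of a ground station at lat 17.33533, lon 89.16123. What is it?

NK47ni90

Offset from 180°W / 90°S: lon 269.16123°, lat 107.33533°.
Field: lon ⌊269.16123/20⌋ = 13 → N; lat ⌊107.33533/10⌋ = 10 → K.
Square: lon ⌊9.16123/2⌋ = 4; lat ⌊7.33533/1⌋ = 7.
Subsquare: lon ⌊1.16123/0.0833333⌋ = 13 → n; lat ⌊0.33533/0.0416667⌋ = 8 → i.
Extended square: lon ⌊0.07790/0.00833333⌋ = 9; lat ⌊0.00200/0.00416667⌋ = 0.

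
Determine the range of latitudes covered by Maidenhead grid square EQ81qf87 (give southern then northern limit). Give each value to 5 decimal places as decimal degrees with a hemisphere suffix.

Field E=4, Q=16: +4·20° lon, +16·10° lat → SW at lon -100°, lat 70°.
Square 8, 1: +8·2° lon, +1·1° lat → SW at lon -84°, lat 71°.
Subsquare q=16, f=5: +16·0.0833333° lon, +5·0.0416667° lat → SW at lon -82.6667°, lat 71.2083°.
Extended square 8, 7: +8·0.00833333° lon, +7·0.00416667° lat → SW at lon -82.6°, lat 71.2375°.
Cell spans 0.00833333° lon × 0.00416667° lat.
south 71.23750° N, north 71.24167° N.

71.23750° N, 71.24167° N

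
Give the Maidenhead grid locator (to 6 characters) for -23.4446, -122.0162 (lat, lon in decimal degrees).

CG86xn

Shift to the Maidenhead origin (180°W, 90°S): lon 57.9838, lat 66.5554.
Field: 57.9838/20 → 2 → C, 66.5554/10 → 6 → G; chars CG.
Square: 17.9838/2 → 8, 6.5554/1 → 6; chars 86.
Subsquare: 1.9838/0.0833333 → 23 → x, 0.5554/0.0416667 → 13 → n; chars xn.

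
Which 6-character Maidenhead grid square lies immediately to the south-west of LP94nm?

Longitude subsquare n = 13; −1 → 12 = m.
Latitude subsquare m = 12; −1 → 11 = l.

LP94ml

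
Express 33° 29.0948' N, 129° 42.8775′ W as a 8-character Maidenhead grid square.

CM53dl46

Shift to the Maidenhead origin (180°W, 90°S): lon 50.28537, lat 123.48491.
Field: lon ⌊50.28537/20⌋ = 2 → C; lat ⌊123.48491/10⌋ = 12 → M.
Square: lon ⌊10.28537/2⌋ = 5; lat ⌊3.48491/1⌋ = 3.
Subsquare: lon ⌊0.28537/0.0833333⌋ = 3 → d; lat ⌊0.48491/0.0416667⌋ = 11 → l.
Extended square: lon ⌊0.03537/0.00833333⌋ = 4; lat ⌊0.02658/0.00416667⌋ = 6.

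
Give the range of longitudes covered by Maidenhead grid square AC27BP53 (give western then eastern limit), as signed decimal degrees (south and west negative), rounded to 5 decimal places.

Field A=0, C=2: +0·20° lon, +2·10° lat → SW at lon -180°, lat -70°.
Square 2, 7: +2·2° lon, +7·1° lat → SW at lon -176°, lat -63°.
Subsquare b=1, p=15: +1·0.0833333° lon, +15·0.0416667° lat → SW at lon -175.917°, lat -62.375°.
Extended square 5, 3: +5·0.00833333° lon, +3·0.00416667° lat → SW at lon -175.875°, lat -62.3625°.
Cell spans 0.00833333° lon × 0.00416667° lat.
west -175.87500, east -175.86667.

-175.87500, -175.86667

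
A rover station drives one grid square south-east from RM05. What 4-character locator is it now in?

Longitude square 0; +1 → 1.
Latitude square 5; −1 → 4.

RM14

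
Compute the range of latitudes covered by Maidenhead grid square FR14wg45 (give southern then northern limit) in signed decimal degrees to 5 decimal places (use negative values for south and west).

84.27083, 84.27500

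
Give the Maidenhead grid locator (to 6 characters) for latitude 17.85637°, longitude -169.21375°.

Shift to the Maidenhead origin (180°W, 90°S): lon 10.7862, lat 107.8564.
Field: 10.7862/20 → 0 → A, 107.8564/10 → 10 → K; chars AK.
Square: 10.7862/2 → 5, 7.8564/1 → 7; chars 57.
Subsquare: 0.7862/0.0833333 → 9 → j, 0.8564/0.0416667 → 20 → u; chars ju.

AK57ju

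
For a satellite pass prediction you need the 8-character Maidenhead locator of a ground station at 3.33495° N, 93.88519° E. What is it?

NJ63wi60

Offset from 180°W / 90°S: lon 273.88519°, lat 93.33495°.
Field: lon ⌊273.88519/20⌋ = 13 → N; lat ⌊93.33495/10⌋ = 9 → J.
Square: lon ⌊13.88519/2⌋ = 6; lat ⌊3.33495/1⌋ = 3.
Subsquare: lon ⌊1.88519/0.0833333⌋ = 22 → w; lat ⌊0.33495/0.0416667⌋ = 8 → i.
Extended square: lon ⌊0.05186/0.00833333⌋ = 6; lat ⌊0.00162/0.00416667⌋ = 0.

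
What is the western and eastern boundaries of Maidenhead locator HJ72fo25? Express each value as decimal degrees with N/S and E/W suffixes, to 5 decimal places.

Field H=7, J=9: +7·20° lon, +9·10° lat → SW at lon -40°, lat 0°.
Square 7, 2: +7·2° lon, +2·1° lat → SW at lon -26°, lat 2°.
Subsquare f=5, o=14: +5·0.0833333° lon, +14·0.0416667° lat → SW at lon -25.5833°, lat 2.58333°.
Extended square 2, 5: +2·0.00833333° lon, +5·0.00416667° lat → SW at lon -25.5667°, lat 2.60417°.
Cell spans 0.00833333° lon × 0.00416667° lat.
west 25.56667° W, east 25.55833° W.

25.56667° W, 25.55833° W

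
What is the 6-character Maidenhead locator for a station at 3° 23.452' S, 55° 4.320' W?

GI26lo

Offset from 180°W / 90°S: lon 124.9280°, lat 86.6091°.
Field: 124.9280/20 → 6 → G, 86.6091/10 → 8 → I; chars GI.
Square: 4.9280/2 → 2, 6.6091/1 → 6; chars 26.
Subsquare: 0.9280/0.0833333 → 11 → l, 0.6091/0.0416667 → 14 → o; chars lo.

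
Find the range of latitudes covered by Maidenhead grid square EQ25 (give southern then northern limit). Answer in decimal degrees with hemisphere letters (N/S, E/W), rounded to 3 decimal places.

75.000° N, 76.000° N

Field E=4, Q=16: +4·20° lon, +16·10° lat → SW at lon -100°, lat 70°.
Square 2, 5: +2·2° lon, +5·1° lat → SW at lon -96°, lat 75°.
Cell spans 2° lon × 1° lat.
south 75.000° N, north 76.000° N.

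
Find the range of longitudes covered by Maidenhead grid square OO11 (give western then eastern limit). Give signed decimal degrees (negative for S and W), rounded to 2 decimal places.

102.00, 104.00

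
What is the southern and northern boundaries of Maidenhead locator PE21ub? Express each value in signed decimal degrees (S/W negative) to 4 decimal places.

-48.9583, -48.9167

Field P=15, E=4: +15·20° lon, +4·10° lat → SW at lon 120°, lat -50°.
Square 2, 1: +2·2° lon, +1·1° lat → SW at lon 124°, lat -49°.
Subsquare u=20, b=1: +20·0.0833333° lon, +1·0.0416667° lat → SW at lon 125.667°, lat -48.9583°.
Cell spans 0.0833333° lon × 0.0416667° lat.
south -48.9583, north -48.9167.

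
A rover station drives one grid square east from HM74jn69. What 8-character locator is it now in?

Longitude extended square 6; +1 → 7.
The latitude characters are unchanged.

HM74jn79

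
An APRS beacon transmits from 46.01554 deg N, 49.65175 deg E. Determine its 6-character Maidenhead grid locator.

LN46ta

Shift to the Maidenhead origin (180°W, 90°S): lon 229.6517, lat 136.0155.
Field: 229.6517/20 → 11 → L, 136.0155/10 → 13 → N; chars LN.
Square: 9.6517/2 → 4, 6.0155/1 → 6; chars 46.
Subsquare: 1.6517/0.0833333 → 19 → t, 0.0155/0.0416667 → 0 → a; chars ta.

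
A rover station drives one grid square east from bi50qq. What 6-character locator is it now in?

Longitude subsquare q = 16; +1 → 17 = r.
The latitude characters are unchanged.

BI50rq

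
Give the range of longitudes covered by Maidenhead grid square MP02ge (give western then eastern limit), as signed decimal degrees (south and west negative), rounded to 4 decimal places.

Field M=12, P=15: +12·20° lon, +15·10° lat → SW at lon 60°, lat 60°.
Square 0, 2: +0·2° lon, +2·1° lat → SW at lon 60°, lat 62°.
Subsquare g=6, e=4: +6·0.0833333° lon, +4·0.0416667° lat → SW at lon 60.5°, lat 62.1667°.
Cell spans 0.0833333° lon × 0.0416667° lat.
west 60.5000, east 60.5833.

60.5000, 60.5833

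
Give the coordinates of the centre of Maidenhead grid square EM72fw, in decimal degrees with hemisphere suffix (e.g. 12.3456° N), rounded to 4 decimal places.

32.9375° N, 85.5417° W

Field E=4, M=12: +4·20° lon, +12·10° lat → SW at lon -100°, lat 30°.
Square 7, 2: +7·2° lon, +2·1° lat → SW at lon -86°, lat 32°.
Subsquare f=5, w=22: +5·0.0833333° lon, +22·0.0416667° lat → SW at lon -85.5833°, lat 32.9167°.
Cell spans 0.0833333° lon × 0.0416667° lat. Centre is SW corner plus half of each.
latitude 32.9375° N, longitude 85.5417° W.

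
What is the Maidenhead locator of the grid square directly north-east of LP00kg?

Longitude subsquare k = 10; +1 → 11 = l.
Latitude subsquare g = 6; +1 → 7 = h.

LP00lh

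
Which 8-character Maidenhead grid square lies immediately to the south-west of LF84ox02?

LF84nx91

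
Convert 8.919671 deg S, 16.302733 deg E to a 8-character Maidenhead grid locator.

Offset from 180°W / 90°S: lon 196.30273°, lat 81.08033°.
Field: lon ⌊196.30273/20⌋ = 9 → J; lat ⌊81.08033/10⌋ = 8 → I.
Square: lon ⌊16.30273/2⌋ = 8; lat ⌊1.08033/1⌋ = 1.
Subsquare: lon ⌊0.30273/0.0833333⌋ = 3 → d; lat ⌊0.08033/0.0416667⌋ = 1 → b.
Extended square: lon ⌊0.05273/0.00833333⌋ = 6; lat ⌊0.03866/0.00416667⌋ = 9.

JI81db69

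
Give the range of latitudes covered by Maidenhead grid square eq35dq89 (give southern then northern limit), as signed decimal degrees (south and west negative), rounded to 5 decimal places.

Field E=4, Q=16: +4·20° lon, +16·10° lat → SW at lon -100°, lat 70°.
Square 3, 5: +3·2° lon, +5·1° lat → SW at lon -94°, lat 75°.
Subsquare d=3, q=16: +3·0.0833333° lon, +16·0.0416667° lat → SW at lon -93.75°, lat 75.6667°.
Extended square 8, 9: +8·0.00833333° lon, +9·0.00416667° lat → SW at lon -93.6833°, lat 75.7042°.
Cell spans 0.00833333° lon × 0.00416667° lat.
south 75.70417, north 75.70833.

75.70417, 75.70833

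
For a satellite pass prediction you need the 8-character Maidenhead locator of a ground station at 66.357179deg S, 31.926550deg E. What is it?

Offset from 180°W / 90°S: lon 211.92655°, lat 23.64282°.
Field: 211.92655/20 → 10 → K, 23.64282/10 → 2 → C; chars KC.
Square: 11.92655/2 → 5, 3.64282/1 → 3; chars 53.
Subsquare: 1.92655/0.0833333 → 23 → x, 0.64282/0.0416667 → 15 → p; chars xp.
Extended square: 0.00988/0.00833333 → 1, 0.01782/0.00416667 → 4; chars 14.

KC53xp14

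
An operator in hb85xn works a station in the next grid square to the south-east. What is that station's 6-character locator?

HB95am

Longitude subsquare x = 23; +1 → 24, wraps to 0 = a, carry into square.
Longitude square 8; +1 → 9.
Latitude subsquare n = 13; −1 → 12 = m.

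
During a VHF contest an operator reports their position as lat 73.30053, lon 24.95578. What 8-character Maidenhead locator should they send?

KQ23lh42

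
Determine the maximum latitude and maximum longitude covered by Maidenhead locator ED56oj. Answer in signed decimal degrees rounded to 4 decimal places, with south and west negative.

-53.5833, -88.7500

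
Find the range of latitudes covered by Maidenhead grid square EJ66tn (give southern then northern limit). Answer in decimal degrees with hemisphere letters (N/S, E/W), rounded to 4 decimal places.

6.5417° N, 6.5833° N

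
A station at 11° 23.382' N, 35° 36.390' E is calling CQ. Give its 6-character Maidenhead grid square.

KK71tj

Add 180° to longitude and 90° to latitude: 215.6065, 101.3897.
Field: 215.6065/20 → 10 → K, 101.3897/10 → 10 → K; chars KK.
Square: 15.6065/2 → 7, 1.3897/1 → 1; chars 71.
Subsquare: 1.6065/0.0833333 → 19 → t, 0.3897/0.0416667 → 9 → j; chars tj.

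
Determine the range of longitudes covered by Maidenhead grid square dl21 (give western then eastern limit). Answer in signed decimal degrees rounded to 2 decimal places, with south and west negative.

Field D=3, L=11: +3·20° lon, +11·10° lat → SW at lon -120°, lat 20°.
Square 2, 1: +2·2° lon, +1·1° lat → SW at lon -116°, lat 21°.
Cell spans 2° lon × 1° lat.
west -116.00, east -114.00.

-116.00, -114.00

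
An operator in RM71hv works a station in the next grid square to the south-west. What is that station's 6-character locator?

Longitude subsquare h = 7; −1 → 6 = g.
Latitude subsquare v = 21; −1 → 20 = u.

RM71gu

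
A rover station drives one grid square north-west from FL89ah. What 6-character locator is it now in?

FL79xi

Longitude subsquare a = 0; −1 → -1, wraps to 23 = x, carry into square.
Longitude square 8; −1 → 7.
Latitude subsquare h = 7; +1 → 8 = i.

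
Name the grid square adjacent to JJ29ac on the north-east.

Longitude subsquare a = 0; +1 → 1 = b.
Latitude subsquare c = 2; +1 → 3 = d.

JJ29bd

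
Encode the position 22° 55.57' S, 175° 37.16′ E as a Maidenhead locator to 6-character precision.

Add 180° to longitude and 90° to latitude: 355.6193, 67.0738.
Field (20°×10°, letters A–R): lon ⌊355.6193/20⌋ = 17 → R; lat ⌊67.0738/10⌋ = 6 → G.
Square (2°×1°, digits 0–9): lon ⌊15.6193/2⌋ = 7; lat ⌊7.0738/1⌋ = 7.
Subsquare (5′×2.5′, letters a–x): lon ⌊1.6193/0.0833333⌋ = 19 → t; lat ⌊0.0738/0.0416667⌋ = 1 → b.

RG77tb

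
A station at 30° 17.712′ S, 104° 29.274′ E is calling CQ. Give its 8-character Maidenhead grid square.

OF29fq89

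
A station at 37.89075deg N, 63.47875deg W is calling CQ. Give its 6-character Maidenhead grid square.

FM87gv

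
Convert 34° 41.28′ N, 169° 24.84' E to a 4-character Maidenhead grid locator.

Add 180° to longitude and 90° to latitude: 349.41, 124.69.
Field (20°×10°, letters A–R): lon ⌊349.41/20⌋ = 17 → R; lat ⌊124.69/10⌋ = 12 → M.
Square (2°×1°, digits 0–9): lon ⌊9.41/2⌋ = 4; lat ⌊4.69/1⌋ = 4.

RM44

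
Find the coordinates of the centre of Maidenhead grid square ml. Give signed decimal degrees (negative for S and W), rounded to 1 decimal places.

25.0, 70.0

Field M=12, L=11: +12·20° lon, +11·10° lat → SW at lon 60°, lat 20°.
Cell spans 20° lon × 10° lat. Centre is SW corner plus half of each.
latitude 25.0, longitude 70.0.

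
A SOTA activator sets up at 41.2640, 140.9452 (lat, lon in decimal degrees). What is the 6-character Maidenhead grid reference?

QN01lg

Add 180° to longitude and 90° to latitude: 320.9452, 131.2640.
Field: 320.9452/20 → 16 → Q, 131.2640/10 → 13 → N; chars QN.
Square: 0.9452/2 → 0, 1.2640/1 → 1; chars 01.
Subsquare: 0.9452/0.0833333 → 11 → l, 0.2640/0.0416667 → 6 → g; chars lg.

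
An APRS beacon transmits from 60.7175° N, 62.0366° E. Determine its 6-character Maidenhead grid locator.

MP10ar

Add 180° to longitude and 90° to latitude: 242.0366, 150.7175.
Field: lon ⌊242.0366/20⌋ = 12 → M; lat ⌊150.7175/10⌋ = 15 → P.
Square: lon ⌊2.0366/2⌋ = 1; lat ⌊0.7175/1⌋ = 0.
Subsquare: lon ⌊0.0366/0.0833333⌋ = 0 → a; lat ⌊0.7175/0.0416667⌋ = 17 → r.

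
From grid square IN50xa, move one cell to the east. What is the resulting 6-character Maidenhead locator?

IN60aa

Longitude subsquare x = 23; +1 → 24, wraps to 0 = a, carry into square.
Longitude square 5; +1 → 6.
The latitude characters are unchanged.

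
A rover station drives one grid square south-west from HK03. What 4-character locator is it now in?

GK92

Longitude square 0; −1 → -1, wraps to 9, carry into field.
Longitude field H = 7; −1 → 6 = G.
Latitude square 3; −1 → 2.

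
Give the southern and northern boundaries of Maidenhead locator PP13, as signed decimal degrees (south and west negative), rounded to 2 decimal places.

Field P=15, P=15: +15·20° lon, +15·10° lat → SW at lon 120°, lat 60°.
Square 1, 3: +1·2° lon, +3·1° lat → SW at lon 122°, lat 63°.
Cell spans 2° lon × 1° lat.
south 63.00, north 64.00.

63.00, 64.00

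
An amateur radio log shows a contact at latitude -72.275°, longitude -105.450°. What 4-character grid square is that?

Offset from 180°W / 90°S: lon 74.55°, lat 17.72°.
Field (20°×10°, letters A–R): 74.55/20 → 3 → D, 17.72/10 → 1 → B; chars DB.
Square (2°×1°, digits 0–9): 14.55/2 → 7, 7.72/1 → 7; chars 77.

DB77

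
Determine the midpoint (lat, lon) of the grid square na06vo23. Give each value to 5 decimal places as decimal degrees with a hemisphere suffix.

Field N=13, A=0: +13·20° lon, +0·10° lat → SW at lon 80°, lat -90°.
Square 0, 6: +0·2° lon, +6·1° lat → SW at lon 80°, lat -84°.
Subsquare v=21, o=14: +21·0.0833333° lon, +14·0.0416667° lat → SW at lon 81.75°, lat -83.4167°.
Extended square 2, 3: +2·0.00833333° lon, +3·0.00416667° lat → SW at lon 81.7667°, lat -83.4042°.
Cell spans 0.00833333° lon × 0.00416667° lat. Centre is SW corner plus half of each.
latitude 83.40208° S, longitude 81.77083° E.

83.40208° S, 81.77083° E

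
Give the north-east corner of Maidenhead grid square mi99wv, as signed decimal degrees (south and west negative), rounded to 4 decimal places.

-0.0833, 79.9167

Field M=12, I=8: +12·20° lon, +8·10° lat → SW at lon 60°, lat -10°.
Square 9, 9: +9·2° lon, +9·1° lat → SW at lon 78°, lat -1°.
Subsquare w=22, v=21: +22·0.0833333° lon, +21·0.0416667° lat → SW at lon 79.8333°, lat -0.125°.
Cell spans 0.0833333° lon × 0.0416667° lat. NE corner is SW corner plus one full cell.
latitude -0.0833, longitude 79.9167.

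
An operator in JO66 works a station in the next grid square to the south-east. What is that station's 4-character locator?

JO75

Longitude square 6; +1 → 7.
Latitude square 6; −1 → 5.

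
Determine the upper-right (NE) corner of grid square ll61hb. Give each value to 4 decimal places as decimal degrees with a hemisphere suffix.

Field L=11, L=11: +11·20° lon, +11·10° lat → SW at lon 40°, lat 20°.
Square 6, 1: +6·2° lon, +1·1° lat → SW at lon 52°, lat 21°.
Subsquare h=7, b=1: +7·0.0833333° lon, +1·0.0416667° lat → SW at lon 52.5833°, lat 21.0417°.
Cell spans 0.0833333° lon × 0.0416667° lat. NE corner is SW corner plus one full cell.
latitude 21.0833° N, longitude 52.6667° E.

21.0833° N, 52.6667° E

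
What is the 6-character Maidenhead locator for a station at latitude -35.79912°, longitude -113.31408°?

DF34ie

Shift to the Maidenhead origin (180°W, 90°S): lon 66.6859, lat 54.2009.
Field (20°×10°, letters A–R): lon ⌊66.6859/20⌋ = 3 → D; lat ⌊54.2009/10⌋ = 5 → F.
Square (2°×1°, digits 0–9): lon ⌊6.6859/2⌋ = 3; lat ⌊4.2009/1⌋ = 4.
Subsquare (5′×2.5′, letters a–x): lon ⌊0.6859/0.0833333⌋ = 8 → i; lat ⌊0.2009/0.0416667⌋ = 4 → e.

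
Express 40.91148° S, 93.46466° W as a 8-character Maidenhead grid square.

EE39gc41

Add 180° to longitude and 90° to latitude: 86.53534, 49.08852.
Field (20°×10°, letters A–R): 86.53534/20 → 4 → E, 49.08852/10 → 4 → E; chars EE.
Square (2°×1°, digits 0–9): 6.53534/2 → 3, 9.08852/1 → 9; chars 39.
Subsquare (5′×2.5′, letters a–x): 0.53534/0.0833333 → 6 → g, 0.08852/0.0416667 → 2 → c; chars gc.
Extended square (30″×15″, digits 0–9): 0.03534/0.00833333 → 4, 0.00519/0.00416667 → 1; chars 41.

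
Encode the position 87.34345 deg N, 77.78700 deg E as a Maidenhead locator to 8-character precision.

MR87vi42

Shift to the Maidenhead origin (180°W, 90°S): lon 257.78700, lat 177.34345.
Field: 257.78700/20 → 12 → M, 177.34345/10 → 17 → R; chars MR.
Square: 17.78700/2 → 8, 7.34345/1 → 7; chars 87.
Subsquare: 1.78700/0.0833333 → 21 → v, 0.34345/0.0416667 → 8 → i; chars vi.
Extended square: 0.03700/0.00833333 → 4, 0.01012/0.00416667 → 2; chars 42.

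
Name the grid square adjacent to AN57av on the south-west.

AN47xu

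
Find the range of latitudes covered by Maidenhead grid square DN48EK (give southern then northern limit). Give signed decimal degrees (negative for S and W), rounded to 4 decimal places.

48.4167, 48.4583

Field D=3, N=13: +3·20° lon, +13·10° lat → SW at lon -120°, lat 40°.
Square 4, 8: +4·2° lon, +8·1° lat → SW at lon -112°, lat 48°.
Subsquare e=4, k=10: +4·0.0833333° lon, +10·0.0416667° lat → SW at lon -111.667°, lat 48.4167°.
Cell spans 0.0833333° lon × 0.0416667° lat.
south 48.4167, north 48.4583.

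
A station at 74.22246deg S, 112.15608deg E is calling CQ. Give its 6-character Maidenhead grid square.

Shift to the Maidenhead origin (180°W, 90°S): lon 292.1561, lat 15.7775.
Field: lon ⌊292.1561/20⌋ = 14 → O; lat ⌊15.7775/10⌋ = 1 → B.
Square: lon ⌊12.1561/2⌋ = 6; lat ⌊5.7775/1⌋ = 5.
Subsquare: lon ⌊0.1561/0.0833333⌋ = 1 → b; lat ⌊0.7775/0.0416667⌋ = 18 → s.

OB65bs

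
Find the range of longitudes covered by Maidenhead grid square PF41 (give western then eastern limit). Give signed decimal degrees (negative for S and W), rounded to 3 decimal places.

Field P=15, F=5: +15·20° lon, +5·10° lat → SW at lon 120°, lat -40°.
Square 4, 1: +4·2° lon, +1·1° lat → SW at lon 128°, lat -39°.
Cell spans 2° lon × 1° lat.
west 128.000, east 130.000.

128.000, 130.000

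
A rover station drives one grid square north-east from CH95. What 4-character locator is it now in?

DH06

Longitude square 9; +1 → 10, wraps to 0, carry into field.
Longitude field C = 2; +1 → 3 = D.
Latitude square 5; +1 → 6.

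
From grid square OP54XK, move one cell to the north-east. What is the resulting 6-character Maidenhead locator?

OP64al

Longitude subsquare x = 23; +1 → 24, wraps to 0 = a, carry into square.
Longitude square 5; +1 → 6.
Latitude subsquare k = 10; +1 → 11 = l.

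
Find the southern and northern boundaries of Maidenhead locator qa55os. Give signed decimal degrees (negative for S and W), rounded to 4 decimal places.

-84.2500, -84.2083

Field Q=16, A=0: +16·20° lon, +0·10° lat → SW at lon 140°, lat -90°.
Square 5, 5: +5·2° lon, +5·1° lat → SW at lon 150°, lat -85°.
Subsquare o=14, s=18: +14·0.0833333° lon, +18·0.0416667° lat → SW at lon 151.167°, lat -84.25°.
Cell spans 0.0833333° lon × 0.0416667° lat.
south -84.2500, north -84.2083.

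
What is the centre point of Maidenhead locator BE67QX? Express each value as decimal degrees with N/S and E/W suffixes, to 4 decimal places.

Field B=1, E=4: +1·20° lon, +4·10° lat → SW at lon -160°, lat -50°.
Square 6, 7: +6·2° lon, +7·1° lat → SW at lon -148°, lat -43°.
Subsquare q=16, x=23: +16·0.0833333° lon, +23·0.0416667° lat → SW at lon -146.667°, lat -42.0417°.
Cell spans 0.0833333° lon × 0.0416667° lat. Centre is SW corner plus half of each.
latitude 42.0208° S, longitude 146.6250° W.

42.0208° S, 146.6250° W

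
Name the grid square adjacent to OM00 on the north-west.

Longitude square 0; −1 → -1, wraps to 9, carry into field.
Longitude field O = 14; −1 → 13 = N.
Latitude square 0; +1 → 1.

NM91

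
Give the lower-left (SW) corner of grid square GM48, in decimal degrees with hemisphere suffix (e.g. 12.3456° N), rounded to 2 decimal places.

38.00° N, 52.00° W

Field G=6, M=12: +6·20° lon, +12·10° lat → SW at lon -60°, lat 30°.
Square 4, 8: +4·2° lon, +8·1° lat → SW at lon -52°, lat 38°.
latitude 38.00° N, longitude 52.00° W.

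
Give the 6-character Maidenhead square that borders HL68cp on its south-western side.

HL68bo

Longitude subsquare c = 2; −1 → 1 = b.
Latitude subsquare p = 15; −1 → 14 = o.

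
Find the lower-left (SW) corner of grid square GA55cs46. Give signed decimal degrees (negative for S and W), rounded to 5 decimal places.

-84.22500, -49.80000

Field G=6, A=0: +6·20° lon, +0·10° lat → SW at lon -60°, lat -90°.
Square 5, 5: +5·2° lon, +5·1° lat → SW at lon -50°, lat -85°.
Subsquare c=2, s=18: +2·0.0833333° lon, +18·0.0416667° lat → SW at lon -49.8333°, lat -84.25°.
Extended square 4, 6: +4·0.00833333° lon, +6·0.00416667° lat → SW at lon -49.8°, lat -84.225°.
latitude -84.22500, longitude -49.80000.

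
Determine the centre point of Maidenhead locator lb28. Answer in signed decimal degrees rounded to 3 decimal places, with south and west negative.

-71.500, 45.000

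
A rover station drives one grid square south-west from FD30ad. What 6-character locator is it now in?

FD20xc

Longitude subsquare a = 0; −1 → -1, wraps to 23 = x, carry into square.
Longitude square 3; −1 → 2.
Latitude subsquare d = 3; −1 → 2 = c.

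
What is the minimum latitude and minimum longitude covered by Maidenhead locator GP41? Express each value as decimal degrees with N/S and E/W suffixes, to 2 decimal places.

61.00° N, 52.00° W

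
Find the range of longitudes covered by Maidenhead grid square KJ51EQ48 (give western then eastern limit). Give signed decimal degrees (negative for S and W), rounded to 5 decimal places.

Field K=10, J=9: +10·20° lon, +9·10° lat → SW at lon 20°, lat 0°.
Square 5, 1: +5·2° lon, +1·1° lat → SW at lon 30°, lat 1°.
Subsquare e=4, q=16: +4·0.0833333° lon, +16·0.0416667° lat → SW at lon 30.3333°, lat 1.66667°.
Extended square 4, 8: +4·0.00833333° lon, +8·0.00416667° lat → SW at lon 30.3667°, lat 1.7°.
Cell spans 0.00833333° lon × 0.00416667° lat.
west 30.36667, east 30.37500.

30.36667, 30.37500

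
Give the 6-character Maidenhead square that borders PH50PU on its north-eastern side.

PH50qv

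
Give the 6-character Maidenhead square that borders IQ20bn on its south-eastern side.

IQ20cm

Longitude subsquare b = 1; +1 → 2 = c.
Latitude subsquare n = 13; −1 → 12 = m.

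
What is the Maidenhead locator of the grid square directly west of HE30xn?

Longitude subsquare x = 23; −1 → 22 = w.
The latitude characters are unchanged.

HE30wn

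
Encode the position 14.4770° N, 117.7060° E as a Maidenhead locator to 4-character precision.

OK84

Add 180° to longitude and 90° to latitude: 297.71, 104.48.
Field (20°×10°, letters A–R): lon ⌊297.71/20⌋ = 14 → O; lat ⌊104.48/10⌋ = 10 → K.
Square (2°×1°, digits 0–9): lon ⌊17.71/2⌋ = 8; lat ⌊4.48/1⌋ = 4.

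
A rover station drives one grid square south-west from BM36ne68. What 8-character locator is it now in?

BM36ne57

Longitude extended square 6; −1 → 5.
Latitude extended square 8; −1 → 7.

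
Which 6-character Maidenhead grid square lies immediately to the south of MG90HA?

MF99hx

Latitude subsquare a = 0; −1 → -1, wraps to 23 = x, carry into square.
Latitude square 0; −1 → -1, wraps to 9, carry into field.
Latitude field G = 6; −1 → 5 = F.
The longitude characters are unchanged.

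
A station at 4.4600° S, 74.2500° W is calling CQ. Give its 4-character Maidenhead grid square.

Shift to the Maidenhead origin (180°W, 90°S): lon 105.75, lat 85.54.
Field: lon ⌊105.75/20⌋ = 5 → F; lat ⌊85.54/10⌋ = 8 → I.
Square: lon ⌊5.75/2⌋ = 2; lat ⌊5.54/1⌋ = 5.

FI25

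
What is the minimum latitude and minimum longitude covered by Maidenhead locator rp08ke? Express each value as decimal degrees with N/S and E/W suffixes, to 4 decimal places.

68.1667° N, 160.8333° E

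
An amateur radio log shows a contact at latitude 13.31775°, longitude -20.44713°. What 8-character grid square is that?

Offset from 180°W / 90°S: lon 159.55287°, lat 103.31775°.
Field: lon ⌊159.55287/20⌋ = 7 → H; lat ⌊103.31775/10⌋ = 10 → K.
Square: lon ⌊19.55287/2⌋ = 9; lat ⌊3.31775/1⌋ = 3.
Subsquare: lon ⌊1.55287/0.0833333⌋ = 18 → s; lat ⌊0.31775/0.0416667⌋ = 7 → h.
Extended square: lon ⌊0.05287/0.00833333⌋ = 6; lat ⌊0.02608/0.00416667⌋ = 6.

HK93sh66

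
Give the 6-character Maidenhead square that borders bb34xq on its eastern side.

BB44aq

Longitude subsquare x = 23; +1 → 24, wraps to 0 = a, carry into square.
Longitude square 3; +1 → 4.
The latitude characters are unchanged.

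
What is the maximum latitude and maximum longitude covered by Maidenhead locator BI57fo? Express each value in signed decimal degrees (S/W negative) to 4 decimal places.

Field B=1, I=8: +1·20° lon, +8·10° lat → SW at lon -160°, lat -10°.
Square 5, 7: +5·2° lon, +7·1° lat → SW at lon -150°, lat -3°.
Subsquare f=5, o=14: +5·0.0833333° lon, +14·0.0416667° lat → SW at lon -149.583°, lat -2.41667°.
Cell spans 0.0833333° lon × 0.0416667° lat. NE corner is SW corner plus one full cell.
latitude -2.3750, longitude -149.5000.

-2.3750, -149.5000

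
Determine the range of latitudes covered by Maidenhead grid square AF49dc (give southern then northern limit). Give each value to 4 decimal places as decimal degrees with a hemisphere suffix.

30.9167° S, 30.8750° S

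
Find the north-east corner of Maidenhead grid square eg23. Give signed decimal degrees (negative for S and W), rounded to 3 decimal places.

Field E=4, G=6: +4·20° lon, +6·10° lat → SW at lon -100°, lat -30°.
Square 2, 3: +2·2° lon, +3·1° lat → SW at lon -96°, lat -27°.
Cell spans 2° lon × 1° lat. NE corner is SW corner plus one full cell.
latitude -26.000, longitude -94.000.

-26.000, -94.000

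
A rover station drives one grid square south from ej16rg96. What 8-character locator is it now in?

EJ16rg95

Latitude extended square 6; −1 → 5.
The longitude characters are unchanged.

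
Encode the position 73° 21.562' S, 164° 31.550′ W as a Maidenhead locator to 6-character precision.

AB76rp

Shift to the Maidenhead origin (180°W, 90°S): lon 15.4742, lat 16.6406.
Field: lon ⌊15.4742/20⌋ = 0 → A; lat ⌊16.6406/10⌋ = 1 → B.
Square: lon ⌊15.4742/2⌋ = 7; lat ⌊6.6406/1⌋ = 6.
Subsquare: lon ⌊1.4742/0.0833333⌋ = 17 → r; lat ⌊0.6406/0.0416667⌋ = 15 → p.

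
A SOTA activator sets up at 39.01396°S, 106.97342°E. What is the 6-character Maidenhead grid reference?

OF30lx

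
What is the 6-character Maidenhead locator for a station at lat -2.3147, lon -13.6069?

II37eq

Add 180° to longitude and 90° to latitude: 166.3931, 87.6853.
Field: lon ⌊166.3931/20⌋ = 8 → I; lat ⌊87.6853/10⌋ = 8 → I.
Square: lon ⌊6.3931/2⌋ = 3; lat ⌊7.6853/1⌋ = 7.
Subsquare: lon ⌊0.3931/0.0833333⌋ = 4 → e; lat ⌊0.6853/0.0416667⌋ = 16 → q.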